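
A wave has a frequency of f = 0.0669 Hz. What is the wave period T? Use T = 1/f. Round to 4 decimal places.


T = 1 / f
T = 1 / 0.0669
T = 14.9477 s

14.9477


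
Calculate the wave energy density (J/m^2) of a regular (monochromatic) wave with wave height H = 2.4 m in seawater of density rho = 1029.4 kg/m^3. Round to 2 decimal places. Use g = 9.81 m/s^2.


E = (1/8) * rho * g * H^2
E = (1/8) * 1029.4 * 9.81 * 2.4^2
E = 0.125 * 1029.4 * 9.81 * 5.7600
E = 7270.86 J/m^2

7270.86


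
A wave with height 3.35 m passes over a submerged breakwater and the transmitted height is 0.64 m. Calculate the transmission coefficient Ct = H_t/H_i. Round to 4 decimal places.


Ct = H_t / H_i
Ct = 0.64 / 3.35
Ct = 0.1910

0.1910


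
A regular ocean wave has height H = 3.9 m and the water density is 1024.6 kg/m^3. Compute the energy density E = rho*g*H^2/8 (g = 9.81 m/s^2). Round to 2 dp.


E = (1/8) * rho * g * H^2
E = (1/8) * 1024.6 * 9.81 * 3.9^2
E = 0.125 * 1024.6 * 9.81 * 15.2100
E = 19110.08 J/m^2

19110.08


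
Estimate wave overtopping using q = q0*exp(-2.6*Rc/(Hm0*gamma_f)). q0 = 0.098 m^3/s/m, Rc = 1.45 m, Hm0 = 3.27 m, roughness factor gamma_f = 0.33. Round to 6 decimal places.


q = q0 * exp(-2.6 * Rc / (Hm0 * gamma_f))
Exponent = -2.6 * 1.45 / (3.27 * 0.33)
= -2.6 * 1.45 / 1.0791
= -3.493652
exp(-3.493652) = 0.030390
q = 0.098 * 0.030390
q = 0.002978 m^3/s/m

0.002978


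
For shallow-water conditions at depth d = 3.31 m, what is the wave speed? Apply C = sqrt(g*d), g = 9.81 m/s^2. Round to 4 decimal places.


Using the shallow-water approximation:
C = sqrt(g * d) = sqrt(9.81 * 3.31)
C = sqrt(32.4711)
C = 5.6983 m/s

5.6983


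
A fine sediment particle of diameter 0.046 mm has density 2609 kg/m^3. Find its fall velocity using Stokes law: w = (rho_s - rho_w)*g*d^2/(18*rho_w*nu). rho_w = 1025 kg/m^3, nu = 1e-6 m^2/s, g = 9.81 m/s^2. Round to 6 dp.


w = (rho_s - rho_w) * g * d^2 / (18 * rho_w * nu)
d = 0.046 mm = 0.000046 m
rho_s - rho_w = 2609 - 1025 = 1584
Numerator = 1584 * 9.81 * (0.000046)^2 = 0.000032880609
Denominator = 18 * 1025 * 1e-6 = 0.018450
w = 0.001782 m/s

0.001782


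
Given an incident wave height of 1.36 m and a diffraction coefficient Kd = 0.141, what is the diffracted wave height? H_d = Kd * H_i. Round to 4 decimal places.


H_d = Kd * H_i
H_d = 0.141 * 1.36
H_d = 0.1918 m

0.1918


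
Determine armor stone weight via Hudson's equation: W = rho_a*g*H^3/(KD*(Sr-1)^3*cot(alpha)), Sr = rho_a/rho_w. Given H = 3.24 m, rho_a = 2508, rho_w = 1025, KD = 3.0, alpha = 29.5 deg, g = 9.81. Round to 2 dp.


Sr = rho_a / rho_w = 2508 / 1025 = 2.446829
(Sr - 1) = 1.446829
(Sr - 1)^3 = 3.028669
cot(29.5) = 1 / tan(29.5) = 1 / 0.565773 = 1.767494
Numerator = 2508 * 9.81 * 3.24^3 = 836819.0729
Denominator = 3.0 * 3.028669 * 1.767494 = 16.059465
W = 836819.0729 / 16.059465
W = 52107.53 N

52107.53


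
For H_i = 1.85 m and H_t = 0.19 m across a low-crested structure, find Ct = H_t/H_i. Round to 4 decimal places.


Ct = H_t / H_i
Ct = 0.19 / 1.85
Ct = 0.1027

0.1027


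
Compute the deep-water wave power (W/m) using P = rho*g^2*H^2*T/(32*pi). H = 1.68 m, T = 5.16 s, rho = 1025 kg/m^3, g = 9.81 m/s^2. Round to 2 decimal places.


P = rho * g^2 * H^2 * T / (32 * pi)
P = 1025 * 9.81^2 * 1.68^2 * 5.16 / (32 * pi)
P = 1025 * 96.2361 * 2.8224 * 5.16 / 100.53096
P = 14289.94 W/m

14289.94


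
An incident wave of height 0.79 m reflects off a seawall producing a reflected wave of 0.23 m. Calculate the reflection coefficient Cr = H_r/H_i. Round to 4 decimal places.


Cr = H_r / H_i
Cr = 0.23 / 0.79
Cr = 0.2911

0.2911


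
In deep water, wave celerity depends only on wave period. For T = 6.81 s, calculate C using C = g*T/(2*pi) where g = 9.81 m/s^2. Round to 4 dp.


We use the deep-water celerity formula:
C = g * T / (2 * pi)
C = 9.81 * 6.81 / (2 * 3.14159...)
C = 66.806100 / 6.283185
C = 10.6325 m/s

10.6325


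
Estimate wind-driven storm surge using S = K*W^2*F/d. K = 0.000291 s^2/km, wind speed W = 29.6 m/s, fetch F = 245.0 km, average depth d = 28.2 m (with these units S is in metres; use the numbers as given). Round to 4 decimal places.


S = K * W^2 * F / d
W^2 = 29.6^2 = 876.16
S = 0.000291 * 876.16 * 245.0 / 28.2
Numerator = 0.000291 * 876.16 * 245.0 = 62.465827
S = 62.465827 / 28.2 = 2.2151 m

2.2151


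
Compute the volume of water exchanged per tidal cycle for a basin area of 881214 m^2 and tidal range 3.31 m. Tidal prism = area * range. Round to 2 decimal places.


Tidal prism = Area * Tidal range
P = 881214 * 3.31
P = 2916818.34 m^3

2916818.34


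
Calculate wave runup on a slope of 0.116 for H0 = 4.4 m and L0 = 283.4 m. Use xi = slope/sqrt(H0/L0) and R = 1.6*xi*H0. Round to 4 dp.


xi = slope / sqrt(H0/L0)
H0/L0 = 4.4/283.4 = 0.015526
sqrt(0.015526) = 0.124602
xi = 0.116 / 0.124602 = 0.930961
R = 1.6 * xi * H0 = 1.6 * 0.930961 * 4.4
R = 6.5540 m

6.5540


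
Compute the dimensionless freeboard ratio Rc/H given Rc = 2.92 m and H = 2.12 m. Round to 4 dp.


Relative freeboard = Rc / H
= 2.92 / 2.12
= 1.3774

1.3774


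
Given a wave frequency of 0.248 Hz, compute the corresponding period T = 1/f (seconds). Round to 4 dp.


T = 1 / f
T = 1 / 0.248
T = 4.0323 s

4.0323


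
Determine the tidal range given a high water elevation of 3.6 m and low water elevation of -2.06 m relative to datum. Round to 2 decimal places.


Tidal range = High water - Low water
Tidal range = 3.6 - (-2.06)
Tidal range = 5.66 m

5.66


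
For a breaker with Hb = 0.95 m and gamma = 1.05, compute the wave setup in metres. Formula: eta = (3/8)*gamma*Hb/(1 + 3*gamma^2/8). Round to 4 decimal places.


eta = (3/8) * gamma * Hb / (1 + 3*gamma^2/8)
Numerator = (3/8) * 1.05 * 0.95 = 0.374063
Denominator = 1 + 3*1.05^2/8 = 1 + 0.413438 = 1.413438
eta = 0.374063 / 1.413438
eta = 0.2646 m

0.2646


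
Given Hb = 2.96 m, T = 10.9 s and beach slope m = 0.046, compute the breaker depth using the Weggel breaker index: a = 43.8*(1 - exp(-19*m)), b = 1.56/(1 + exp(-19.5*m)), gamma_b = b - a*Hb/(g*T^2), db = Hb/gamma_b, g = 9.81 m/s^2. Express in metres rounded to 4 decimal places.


a = 43.8 * (1 - exp(-19 * m))
exp(-19 * 0.046) = exp(-0.8740) = 0.417279
a = 43.8 * (1 - 0.417279) = 25.523176
b = 1.56 / (1 + exp(-19.5 * m))
exp(-19.5 * 0.046) = exp(-0.8970) = 0.407791
b = 1.56 / (1 + 0.407791) = 1.108119
Hb / (g * T^2) = 2.96 / (9.81 * 10.9^2) = 2.96 / 1165.5261 = 0.00253963
gamma_b = b - a * Hb/(g*T^2) = 1.108119 - 25.523176 * 0.00253963 = 1.043300
db = Hb / gamma_b = 2.96 / 1.043300
db = 2.8372 m

2.8372


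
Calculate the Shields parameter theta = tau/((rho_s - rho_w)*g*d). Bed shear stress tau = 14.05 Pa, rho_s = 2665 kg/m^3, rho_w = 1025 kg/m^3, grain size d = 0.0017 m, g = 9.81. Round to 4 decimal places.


theta = tau / ((rho_s - rho_w) * g * d)
rho_s - rho_w = 2665 - 1025 = 1640
Denominator = 1640 * 9.81 * 0.0017 = 27.350280
theta = 14.05 / 27.350280
theta = 0.5137

0.5137


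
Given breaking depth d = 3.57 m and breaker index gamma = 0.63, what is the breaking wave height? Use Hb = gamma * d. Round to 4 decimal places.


Hb = gamma * d
Hb = 0.63 * 3.57
Hb = 2.2491 m

2.2491


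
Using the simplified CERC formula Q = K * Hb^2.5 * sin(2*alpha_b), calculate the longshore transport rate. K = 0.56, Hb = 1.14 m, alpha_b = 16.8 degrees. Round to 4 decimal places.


Q = K * Hb^2.5 * sin(2 * alpha_b)
Hb^2.5 = 1.14^2.5 = 1.387593
sin(2 * 16.8) = sin(33.6) = 0.553392
Q = 0.56 * 1.387593 * 0.553392
Q = 0.4300 m^3/s

0.4300


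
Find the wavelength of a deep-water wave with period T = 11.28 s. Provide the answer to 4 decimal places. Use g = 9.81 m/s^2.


L0 = g * T^2 / (2 * pi)
L0 = 9.81 * 11.28^2 / (2 * pi)
L0 = 9.81 * 127.2384 / 6.28319
L0 = 1248.2087 / 6.28319
L0 = 198.6586 m

198.6586


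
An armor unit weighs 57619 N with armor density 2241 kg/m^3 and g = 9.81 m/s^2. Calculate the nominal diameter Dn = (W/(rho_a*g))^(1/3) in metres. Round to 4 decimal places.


V = W / (rho_a * g)
V = 57619 / (2241 * 9.81)
V = 57619 / 21984.21
V = 2.620927 m^3
Dn = V^(1/3) = 2.620927^(1/3)
Dn = 1.3787 m

1.3787


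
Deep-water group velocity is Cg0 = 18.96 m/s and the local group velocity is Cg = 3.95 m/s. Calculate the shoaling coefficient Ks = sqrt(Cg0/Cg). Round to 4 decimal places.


Ks = sqrt(Cg0 / Cg)
Ks = sqrt(18.96 / 3.95)
Ks = sqrt(4.8000)
Ks = 2.1909

2.1909


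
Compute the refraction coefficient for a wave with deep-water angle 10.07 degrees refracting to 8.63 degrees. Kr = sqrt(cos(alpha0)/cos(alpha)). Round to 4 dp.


Kr = sqrt(cos(alpha0) / cos(alpha))
cos(10.07) = 0.984595
cos(8.63) = 0.988678
Kr = sqrt(0.984595 / 0.988678)
Kr = sqrt(0.995870)
Kr = 0.9979

0.9979


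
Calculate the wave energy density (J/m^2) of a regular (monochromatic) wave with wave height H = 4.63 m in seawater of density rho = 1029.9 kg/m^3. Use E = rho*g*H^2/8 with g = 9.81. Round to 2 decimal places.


E = (1/8) * rho * g * H^2
E = (1/8) * 1029.9 * 9.81 * 4.63^2
E = 0.125 * 1029.9 * 9.81 * 21.4369
E = 27072.98 J/m^2

27072.98


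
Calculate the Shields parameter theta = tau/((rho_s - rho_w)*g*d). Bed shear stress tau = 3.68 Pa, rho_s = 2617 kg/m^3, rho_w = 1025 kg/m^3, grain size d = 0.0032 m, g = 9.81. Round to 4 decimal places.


theta = tau / ((rho_s - rho_w) * g * d)
rho_s - rho_w = 2617 - 1025 = 1592
Denominator = 1592 * 9.81 * 0.0032 = 49.976064
theta = 3.68 / 49.976064
theta = 0.0736

0.0736


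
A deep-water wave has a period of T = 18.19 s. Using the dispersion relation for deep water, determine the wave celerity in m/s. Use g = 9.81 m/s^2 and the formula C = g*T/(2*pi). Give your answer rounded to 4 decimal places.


We use the deep-water celerity formula:
C = g * T / (2 * pi)
C = 9.81 * 18.19 / (2 * 3.14159...)
C = 178.443900 / 6.283185
C = 28.4002 m/s

28.4002


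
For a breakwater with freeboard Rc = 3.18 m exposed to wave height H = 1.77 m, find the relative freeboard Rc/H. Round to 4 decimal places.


Relative freeboard = Rc / H
= 3.18 / 1.77
= 1.7966

1.7966


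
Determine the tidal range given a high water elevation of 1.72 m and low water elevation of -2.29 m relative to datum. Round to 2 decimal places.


Tidal range = High water - Low water
Tidal range = 1.72 - (-2.29)
Tidal range = 4.01 m

4.01


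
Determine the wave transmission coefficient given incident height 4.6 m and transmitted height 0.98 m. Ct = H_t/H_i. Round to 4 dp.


Ct = H_t / H_i
Ct = 0.98 / 4.6
Ct = 0.2130

0.2130


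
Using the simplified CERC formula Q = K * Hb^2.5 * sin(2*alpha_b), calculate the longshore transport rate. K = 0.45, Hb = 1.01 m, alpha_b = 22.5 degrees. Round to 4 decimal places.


Q = K * Hb^2.5 * sin(2 * alpha_b)
Hb^2.5 = 1.01^2.5 = 1.025188
sin(2 * 22.5) = sin(45.0) = 0.707107
Q = 0.45 * 1.025188 * 0.707107
Q = 0.3262 m^3/s

0.3262


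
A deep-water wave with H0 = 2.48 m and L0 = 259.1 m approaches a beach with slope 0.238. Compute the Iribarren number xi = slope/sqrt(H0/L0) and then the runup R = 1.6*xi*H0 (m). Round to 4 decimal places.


xi = slope / sqrt(H0/L0)
H0/L0 = 2.48/259.1 = 0.009572
sqrt(0.009572) = 0.097835
xi = 0.238 / 0.097835 = 2.432679
R = 1.6 * xi * H0 = 1.6 * 2.432679 * 2.48
R = 9.6529 m

9.6529


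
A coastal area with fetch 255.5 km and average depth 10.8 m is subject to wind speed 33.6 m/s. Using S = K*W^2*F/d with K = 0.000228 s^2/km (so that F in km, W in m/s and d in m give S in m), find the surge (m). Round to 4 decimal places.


S = K * W^2 * F / d
W^2 = 33.6^2 = 1128.96
S = 0.000228 * 1128.96 * 255.5 / 10.8
Numerator = 0.000228 * 1128.96 * 255.5 = 65.766436
S = 65.766436 / 10.8 = 6.0895 m

6.0895


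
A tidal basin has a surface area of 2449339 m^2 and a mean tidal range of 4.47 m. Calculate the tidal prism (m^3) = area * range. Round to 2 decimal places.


Tidal prism = Area * Tidal range
P = 2449339 * 4.47
P = 10948545.33 m^3

10948545.33


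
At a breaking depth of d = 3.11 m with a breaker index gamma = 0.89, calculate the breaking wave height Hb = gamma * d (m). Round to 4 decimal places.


Hb = gamma * d
Hb = 0.89 * 3.11
Hb = 2.7679 m

2.7679


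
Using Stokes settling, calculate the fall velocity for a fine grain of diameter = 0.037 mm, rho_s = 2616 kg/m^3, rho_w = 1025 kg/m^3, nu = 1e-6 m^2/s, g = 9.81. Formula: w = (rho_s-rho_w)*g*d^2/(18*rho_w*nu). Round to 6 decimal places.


w = (rho_s - rho_w) * g * d^2 / (18 * rho_w * nu)
d = 0.037 mm = 0.000037 m
rho_s - rho_w = 2616 - 1025 = 1591
Numerator = 1591 * 9.81 * (0.000037)^2 = 0.000021366955
Denominator = 18 * 1025 * 1e-6 = 0.018450
w = 0.001158 m/s

0.001158


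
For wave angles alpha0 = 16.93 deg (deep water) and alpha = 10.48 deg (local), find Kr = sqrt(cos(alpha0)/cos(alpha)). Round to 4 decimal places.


Kr = sqrt(cos(alpha0) / cos(alpha))
cos(16.93) = 0.956661
cos(10.48) = 0.983318
Kr = sqrt(0.956661 / 0.983318)
Kr = sqrt(0.972891)
Kr = 0.9864

0.9864


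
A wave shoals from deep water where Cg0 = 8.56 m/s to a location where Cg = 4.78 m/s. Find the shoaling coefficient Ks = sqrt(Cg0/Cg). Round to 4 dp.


Ks = sqrt(Cg0 / Cg)
Ks = sqrt(8.56 / 4.78)
Ks = sqrt(1.7908)
Ks = 1.3382

1.3382


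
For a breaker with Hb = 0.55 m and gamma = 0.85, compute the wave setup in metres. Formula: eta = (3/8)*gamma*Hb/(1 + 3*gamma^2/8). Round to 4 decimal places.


eta = (3/8) * gamma * Hb / (1 + 3*gamma^2/8)
Numerator = (3/8) * 0.85 * 0.55 = 0.175313
Denominator = 1 + 3*0.85^2/8 = 1 + 0.270938 = 1.270938
eta = 0.175313 / 1.270938
eta = 0.1379 m

0.1379


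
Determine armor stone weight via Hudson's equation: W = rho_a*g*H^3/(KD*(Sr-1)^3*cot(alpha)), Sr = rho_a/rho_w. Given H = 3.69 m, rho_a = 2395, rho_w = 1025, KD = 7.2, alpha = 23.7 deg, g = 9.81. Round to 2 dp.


Sr = rho_a / rho_w = 2395 / 1025 = 2.336585
(Sr - 1) = 1.336585
(Sr - 1)^3 = 2.387757
cot(23.7) = 1 / tan(23.7) = 1 / 0.438969 = 2.278064
Numerator = 2395 * 9.81 * 3.69^3 = 1180466.3823
Denominator = 7.2 * 2.387757 * 2.278064 = 39.164126
W = 1180466.3823 / 39.164126
W = 30141.52 N

30141.52


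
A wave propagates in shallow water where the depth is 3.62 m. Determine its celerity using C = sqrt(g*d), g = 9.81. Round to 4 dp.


Using the shallow-water approximation:
C = sqrt(g * d) = sqrt(9.81 * 3.62)
C = sqrt(35.5122)
C = 5.9592 m/s

5.9592


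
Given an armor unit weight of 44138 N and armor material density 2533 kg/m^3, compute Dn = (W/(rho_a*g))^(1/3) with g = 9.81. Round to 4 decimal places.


V = W / (rho_a * g)
V = 44138 / (2533 * 9.81)
V = 44138 / 24848.73
V = 1.776268 m^3
Dn = V^(1/3) = 1.776268^(1/3)
Dn = 1.2111 m

1.2111


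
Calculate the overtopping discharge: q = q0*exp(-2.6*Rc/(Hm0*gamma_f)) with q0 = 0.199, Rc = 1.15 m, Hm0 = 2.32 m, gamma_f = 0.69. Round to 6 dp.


q = q0 * exp(-2.6 * Rc / (Hm0 * gamma_f))
Exponent = -2.6 * 1.15 / (2.32 * 0.69)
= -2.6 * 1.15 / 1.6008
= -1.867816
exp(-1.867816) = 0.154461
q = 0.199 * 0.154461
q = 0.030738 m^3/s/m

0.030738


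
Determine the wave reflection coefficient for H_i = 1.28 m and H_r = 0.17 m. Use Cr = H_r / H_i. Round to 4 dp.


Cr = H_r / H_i
Cr = 0.17 / 1.28
Cr = 0.1328

0.1328


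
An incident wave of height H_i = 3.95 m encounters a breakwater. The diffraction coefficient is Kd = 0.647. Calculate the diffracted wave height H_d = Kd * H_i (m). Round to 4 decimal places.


H_d = Kd * H_i
H_d = 0.647 * 3.95
H_d = 2.5557 m

2.5557


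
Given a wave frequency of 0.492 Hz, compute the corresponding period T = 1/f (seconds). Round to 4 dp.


T = 1 / f
T = 1 / 0.492
T = 2.0325 s

2.0325


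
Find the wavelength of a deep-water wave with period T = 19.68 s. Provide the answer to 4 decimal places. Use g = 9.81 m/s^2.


L0 = g * T^2 / (2 * pi)
L0 = 9.81 * 19.68^2 / (2 * pi)
L0 = 9.81 * 387.3024 / 6.28319
L0 = 3799.4365 / 6.28319
L0 = 604.6991 m

604.6991


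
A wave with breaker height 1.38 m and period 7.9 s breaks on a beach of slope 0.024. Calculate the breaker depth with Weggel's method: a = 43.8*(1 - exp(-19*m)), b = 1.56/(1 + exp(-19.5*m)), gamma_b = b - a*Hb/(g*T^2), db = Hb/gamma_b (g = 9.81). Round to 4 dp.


a = 43.8 * (1 - exp(-19 * m))
exp(-19 * 0.024) = exp(-0.4560) = 0.633814
a = 43.8 * (1 - 0.633814) = 16.038954
b = 1.56 / (1 + exp(-19.5 * m))
exp(-19.5 * 0.024) = exp(-0.4680) = 0.626254
b = 1.56 / (1 + 0.626254) = 0.959260
Hb / (g * T^2) = 1.38 / (9.81 * 7.9^2) = 1.38 / 612.2421 = 0.00225401
gamma_b = b - a * Hb/(g*T^2) = 0.959260 - 16.038954 * 0.00225401 = 0.923108
db = Hb / gamma_b = 1.38 / 0.923108
db = 1.4949 m

1.4949


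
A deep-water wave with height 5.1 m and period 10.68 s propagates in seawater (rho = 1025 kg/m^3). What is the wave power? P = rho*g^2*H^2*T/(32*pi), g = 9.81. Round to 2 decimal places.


P = rho * g^2 * H^2 * T / (32 * pi)
P = 1025 * 9.81^2 * 5.1^2 * 10.68 / (32 * pi)
P = 1025 * 96.2361 * 26.0100 * 10.68 / 100.53096
P = 272567.23 W/m

272567.23


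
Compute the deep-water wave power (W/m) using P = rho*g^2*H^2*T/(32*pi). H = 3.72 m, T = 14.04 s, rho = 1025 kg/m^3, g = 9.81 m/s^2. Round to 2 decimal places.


P = rho * g^2 * H^2 * T / (32 * pi)
P = 1025 * 9.81^2 * 3.72^2 * 14.04 / (32 * pi)
P = 1025 * 96.2361 * 13.8384 * 14.04 / 100.53096
P = 190640.43 W/m

190640.43


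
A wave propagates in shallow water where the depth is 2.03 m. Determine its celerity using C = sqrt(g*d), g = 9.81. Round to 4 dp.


Using the shallow-water approximation:
C = sqrt(g * d) = sqrt(9.81 * 2.03)
C = sqrt(19.9143)
C = 4.4625 m/s

4.4625


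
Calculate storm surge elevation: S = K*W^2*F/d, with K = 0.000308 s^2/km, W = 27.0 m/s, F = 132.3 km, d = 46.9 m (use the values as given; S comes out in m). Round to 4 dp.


S = K * W^2 * F / d
W^2 = 27.0^2 = 729.00
S = 0.000308 * 729.00 * 132.3 / 46.9
Numerator = 0.000308 * 729.00 * 132.3 = 29.705584
S = 29.705584 / 46.9 = 0.6334 m

0.6334


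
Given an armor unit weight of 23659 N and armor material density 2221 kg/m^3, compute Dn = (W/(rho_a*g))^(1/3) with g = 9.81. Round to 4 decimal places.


V = W / (rho_a * g)
V = 23659 / (2221 * 9.81)
V = 23659 / 21788.01
V = 1.085872 m^3
Dn = V^(1/3) = 1.085872^(1/3)
Dn = 1.0278 m

1.0278


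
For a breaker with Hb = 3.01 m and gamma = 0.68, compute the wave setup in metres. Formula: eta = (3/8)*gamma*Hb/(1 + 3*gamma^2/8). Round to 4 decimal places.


eta = (3/8) * gamma * Hb / (1 + 3*gamma^2/8)
Numerator = (3/8) * 0.68 * 3.01 = 0.767550
Denominator = 1 + 3*0.68^2/8 = 1 + 0.173400 = 1.173400
eta = 0.767550 / 1.173400
eta = 0.6541 m

0.6541


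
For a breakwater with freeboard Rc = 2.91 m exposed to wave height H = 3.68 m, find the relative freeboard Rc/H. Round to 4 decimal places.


Relative freeboard = Rc / H
= 2.91 / 3.68
= 0.7908

0.7908


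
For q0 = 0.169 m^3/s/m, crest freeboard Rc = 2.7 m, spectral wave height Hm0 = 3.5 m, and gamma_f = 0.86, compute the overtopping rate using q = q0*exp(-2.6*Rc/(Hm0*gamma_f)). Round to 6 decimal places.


q = q0 * exp(-2.6 * Rc / (Hm0 * gamma_f))
Exponent = -2.6 * 2.7 / (3.5 * 0.86)
= -2.6 * 2.7 / 3.0100
= -2.332226
exp(-2.332226) = 0.097079
q = 0.169 * 0.097079
q = 0.016406 m^3/s/m

0.016406


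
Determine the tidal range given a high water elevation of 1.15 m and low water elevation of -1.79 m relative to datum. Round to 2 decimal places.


Tidal range = High water - Low water
Tidal range = 1.15 - (-1.79)
Tidal range = 2.94 m

2.94


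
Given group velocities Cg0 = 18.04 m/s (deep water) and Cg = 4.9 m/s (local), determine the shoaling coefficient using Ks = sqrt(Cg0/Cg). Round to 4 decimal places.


Ks = sqrt(Cg0 / Cg)
Ks = sqrt(18.04 / 4.9)
Ks = sqrt(3.6816)
Ks = 1.9188

1.9188


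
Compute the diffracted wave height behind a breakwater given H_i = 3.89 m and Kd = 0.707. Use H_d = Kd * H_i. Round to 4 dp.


H_d = Kd * H_i
H_d = 0.707 * 3.89
H_d = 2.7502 m

2.7502


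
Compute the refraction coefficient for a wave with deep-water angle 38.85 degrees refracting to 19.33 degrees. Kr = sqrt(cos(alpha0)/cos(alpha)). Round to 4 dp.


Kr = sqrt(cos(alpha0) / cos(alpha))
cos(38.85) = 0.778791
cos(19.33) = 0.943628
Kr = sqrt(0.778791 / 0.943628)
Kr = sqrt(0.825316)
Kr = 0.9085

0.9085


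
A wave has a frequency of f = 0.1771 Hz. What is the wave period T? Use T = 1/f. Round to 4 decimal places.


T = 1 / f
T = 1 / 0.1771
T = 5.6465 s

5.6465


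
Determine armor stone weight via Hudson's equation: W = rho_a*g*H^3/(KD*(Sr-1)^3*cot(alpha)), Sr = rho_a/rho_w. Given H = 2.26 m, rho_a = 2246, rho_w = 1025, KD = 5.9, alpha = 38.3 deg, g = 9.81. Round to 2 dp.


Sr = rho_a / rho_w = 2246 / 1025 = 2.191220
(Sr - 1) = 1.191220
(Sr - 1)^3 = 1.690345
cot(38.3) = 1 / tan(38.3) = 1 / 0.789752 = 1.266220
Numerator = 2246 * 9.81 * 2.26^3 = 254333.7980
Denominator = 5.9 * 1.690345 * 1.266220 = 12.628054
W = 254333.7980 / 12.628054
W = 20140.38 N

20140.38


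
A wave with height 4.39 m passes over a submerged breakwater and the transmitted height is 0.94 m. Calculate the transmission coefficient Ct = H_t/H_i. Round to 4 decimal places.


Ct = H_t / H_i
Ct = 0.94 / 4.39
Ct = 0.2141

0.2141


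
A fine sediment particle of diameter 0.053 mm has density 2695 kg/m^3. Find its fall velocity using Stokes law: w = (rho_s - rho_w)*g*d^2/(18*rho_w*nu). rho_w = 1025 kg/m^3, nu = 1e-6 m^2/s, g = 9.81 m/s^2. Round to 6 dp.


w = (rho_s - rho_w) * g * d^2 / (18 * rho_w * nu)
d = 0.053 mm = 0.000053 m
rho_s - rho_w = 2695 - 1025 = 1670
Numerator = 1670 * 9.81 * (0.000053)^2 = 0.000046019004
Denominator = 18 * 1025 * 1e-6 = 0.018450
w = 0.002494 m/s

0.002494


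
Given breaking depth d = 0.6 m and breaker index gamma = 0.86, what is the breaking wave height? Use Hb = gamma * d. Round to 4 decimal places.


Hb = gamma * d
Hb = 0.86 * 0.6
Hb = 0.5160 m

0.5160


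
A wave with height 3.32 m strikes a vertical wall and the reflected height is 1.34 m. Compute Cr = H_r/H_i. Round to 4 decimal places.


Cr = H_r / H_i
Cr = 1.34 / 3.32
Cr = 0.4036

0.4036


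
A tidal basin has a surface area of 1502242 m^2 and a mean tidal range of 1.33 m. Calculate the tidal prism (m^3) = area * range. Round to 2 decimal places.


Tidal prism = Area * Tidal range
P = 1502242 * 1.33
P = 1997981.86 m^3

1997981.86


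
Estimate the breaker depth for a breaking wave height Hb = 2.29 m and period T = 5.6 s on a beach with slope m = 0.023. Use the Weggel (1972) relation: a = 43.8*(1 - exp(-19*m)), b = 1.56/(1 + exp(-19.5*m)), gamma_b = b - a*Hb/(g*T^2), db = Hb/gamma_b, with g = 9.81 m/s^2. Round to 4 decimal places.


a = 43.8 * (1 - exp(-19 * m))
exp(-19 * 0.023) = exp(-0.4370) = 0.645971
a = 43.8 * (1 - 0.645971) = 15.506451
b = 1.56 / (1 + exp(-19.5 * m))
exp(-19.5 * 0.023) = exp(-0.4485) = 0.638585
b = 1.56 / (1 + 0.638585) = 0.952041
Hb / (g * T^2) = 2.29 / (9.81 * 5.6^2) = 2.29 / 307.6416 = 0.00744373
gamma_b = b - a * Hb/(g*T^2) = 0.952041 - 15.506451 * 0.00744373 = 0.836615
db = Hb / gamma_b = 2.29 / 0.836615
db = 2.7372 m

2.7372


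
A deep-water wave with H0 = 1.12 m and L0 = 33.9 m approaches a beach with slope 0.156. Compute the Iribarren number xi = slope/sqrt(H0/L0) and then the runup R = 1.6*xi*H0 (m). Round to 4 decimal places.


xi = slope / sqrt(H0/L0)
H0/L0 = 1.12/33.9 = 0.033038
sqrt(0.033038) = 0.181765
xi = 0.156 / 0.181765 = 0.858253
R = 1.6 * xi * H0 = 1.6 * 0.858253 * 1.12
R = 1.5380 m

1.5380


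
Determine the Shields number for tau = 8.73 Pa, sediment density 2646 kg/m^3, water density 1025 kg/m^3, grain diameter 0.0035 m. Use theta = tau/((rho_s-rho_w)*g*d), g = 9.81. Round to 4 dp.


theta = tau / ((rho_s - rho_w) * g * d)
rho_s - rho_w = 2646 - 1025 = 1621
Denominator = 1621 * 9.81 * 0.0035 = 55.657035
theta = 8.73 / 55.657035
theta = 0.1569

0.1569


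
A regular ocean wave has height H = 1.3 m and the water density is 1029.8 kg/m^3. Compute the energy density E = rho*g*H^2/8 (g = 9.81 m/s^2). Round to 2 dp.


E = (1/8) * rho * g * H^2
E = (1/8) * 1029.8 * 9.81 * 1.3^2
E = 0.125 * 1029.8 * 9.81 * 1.6900
E = 2134.12 J/m^2

2134.12


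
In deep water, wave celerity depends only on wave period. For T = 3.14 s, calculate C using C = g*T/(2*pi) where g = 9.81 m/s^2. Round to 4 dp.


We use the deep-water celerity formula:
C = g * T / (2 * pi)
C = 9.81 * 3.14 / (2 * 3.14159...)
C = 30.803400 / 6.283185
C = 4.9025 m/s

4.9025


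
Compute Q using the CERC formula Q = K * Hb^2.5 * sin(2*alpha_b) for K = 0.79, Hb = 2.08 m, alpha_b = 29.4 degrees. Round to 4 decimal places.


Q = K * Hb^2.5 * sin(2 * alpha_b)
Hb^2.5 = 2.08^2.5 = 6.239623
sin(2 * 29.4) = sin(58.8) = 0.855364
Q = 0.79 * 6.239623 * 0.855364
Q = 4.2163 m^3/s

4.2163


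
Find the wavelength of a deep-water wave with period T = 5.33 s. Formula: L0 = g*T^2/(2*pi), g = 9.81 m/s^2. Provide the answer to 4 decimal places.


L0 = g * T^2 / (2 * pi)
L0 = 9.81 * 5.33^2 / (2 * pi)
L0 = 9.81 * 28.4089 / 6.28319
L0 = 278.6913 / 6.28319
L0 = 44.3551 m

44.3551


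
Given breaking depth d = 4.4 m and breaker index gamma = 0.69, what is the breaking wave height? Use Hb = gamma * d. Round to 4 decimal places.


Hb = gamma * d
Hb = 0.69 * 4.4
Hb = 3.0360 m

3.0360


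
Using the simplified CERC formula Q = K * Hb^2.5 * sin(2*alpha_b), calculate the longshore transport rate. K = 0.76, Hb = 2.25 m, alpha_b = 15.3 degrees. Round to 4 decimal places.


Q = K * Hb^2.5 * sin(2 * alpha_b)
Hb^2.5 = 2.25^2.5 = 7.593750
sin(2 * 15.3) = sin(30.6) = 0.509041
Q = 0.76 * 7.593750 * 0.509041
Q = 2.9378 m^3/s

2.9378


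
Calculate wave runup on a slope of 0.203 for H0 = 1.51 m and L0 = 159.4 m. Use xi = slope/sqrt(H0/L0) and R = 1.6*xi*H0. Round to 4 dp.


xi = slope / sqrt(H0/L0)
H0/L0 = 1.51/159.4 = 0.009473
sqrt(0.009473) = 0.097329
xi = 0.203 / 0.097329 = 2.085699
R = 1.6 * xi * H0 = 1.6 * 2.085699 * 1.51
R = 5.0390 m

5.0390


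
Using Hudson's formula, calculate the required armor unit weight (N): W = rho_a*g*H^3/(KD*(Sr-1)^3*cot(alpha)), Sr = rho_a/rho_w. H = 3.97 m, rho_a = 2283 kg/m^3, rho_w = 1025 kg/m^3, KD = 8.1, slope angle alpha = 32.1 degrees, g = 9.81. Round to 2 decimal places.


Sr = rho_a / rho_w = 2283 / 1025 = 2.227317
(Sr - 1) = 1.227317
(Sr - 1)^3 = 1.848717
cot(32.1) = 1 / tan(32.1) = 1 / 0.627299 = 1.594137
Numerator = 2283 * 9.81 * 3.97^3 = 1401349.4234
Denominator = 8.1 * 1.848717 * 1.594137 = 23.871564
W = 1401349.4234 / 23.871564
W = 58703.71 N

58703.71


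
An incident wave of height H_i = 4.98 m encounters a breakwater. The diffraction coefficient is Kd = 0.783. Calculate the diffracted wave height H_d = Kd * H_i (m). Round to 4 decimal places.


H_d = Kd * H_i
H_d = 0.783 * 4.98
H_d = 3.8993 m

3.8993


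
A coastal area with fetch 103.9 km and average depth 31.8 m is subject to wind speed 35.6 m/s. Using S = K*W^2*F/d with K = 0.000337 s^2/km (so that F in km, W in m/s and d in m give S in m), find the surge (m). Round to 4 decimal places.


S = K * W^2 * F / d
W^2 = 35.6^2 = 1267.36
S = 0.000337 * 1267.36 * 103.9 / 31.8
Numerator = 0.000337 * 1267.36 * 103.9 = 44.375723
S = 44.375723 / 31.8 = 1.3955 m

1.3955


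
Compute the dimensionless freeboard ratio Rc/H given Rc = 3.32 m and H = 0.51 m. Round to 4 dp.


Relative freeboard = Rc / H
= 3.32 / 0.51
= 6.5098

6.5098


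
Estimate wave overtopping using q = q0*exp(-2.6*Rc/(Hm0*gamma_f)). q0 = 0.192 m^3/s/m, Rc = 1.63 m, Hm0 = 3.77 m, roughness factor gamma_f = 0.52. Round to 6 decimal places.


q = q0 * exp(-2.6 * Rc / (Hm0 * gamma_f))
Exponent = -2.6 * 1.63 / (3.77 * 0.52)
= -2.6 * 1.63 / 1.9604
= -2.161804
exp(-2.161804) = 0.115117
q = 0.192 * 0.115117
q = 0.022103 m^3/s/m

0.022103


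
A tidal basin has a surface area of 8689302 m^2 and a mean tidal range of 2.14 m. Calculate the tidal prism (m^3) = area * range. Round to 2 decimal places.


Tidal prism = Area * Tidal range
P = 8689302 * 2.14
P = 18595106.28 m^3

18595106.28


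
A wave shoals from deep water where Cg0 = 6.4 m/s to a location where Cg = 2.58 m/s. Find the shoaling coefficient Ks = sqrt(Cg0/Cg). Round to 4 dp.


Ks = sqrt(Cg0 / Cg)
Ks = sqrt(6.4 / 2.58)
Ks = sqrt(2.4806)
Ks = 1.5750

1.5750


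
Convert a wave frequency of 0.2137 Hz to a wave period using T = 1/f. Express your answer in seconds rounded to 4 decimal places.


T = 1 / f
T = 1 / 0.2137
T = 4.6795 s

4.6795


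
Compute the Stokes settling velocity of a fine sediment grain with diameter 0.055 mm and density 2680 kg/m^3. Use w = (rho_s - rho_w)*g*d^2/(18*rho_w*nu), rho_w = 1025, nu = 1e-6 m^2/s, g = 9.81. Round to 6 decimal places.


w = (rho_s - rho_w) * g * d^2 / (18 * rho_w * nu)
d = 0.055 mm = 0.000055 m
rho_s - rho_w = 2680 - 1025 = 1655
Numerator = 1655 * 9.81 * (0.000055)^2 = 0.000049112539
Denominator = 18 * 1025 * 1e-6 = 0.018450
w = 0.002662 m/s

0.002662


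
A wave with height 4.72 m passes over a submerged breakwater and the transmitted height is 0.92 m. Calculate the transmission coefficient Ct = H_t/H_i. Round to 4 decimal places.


Ct = H_t / H_i
Ct = 0.92 / 4.72
Ct = 0.1949

0.1949


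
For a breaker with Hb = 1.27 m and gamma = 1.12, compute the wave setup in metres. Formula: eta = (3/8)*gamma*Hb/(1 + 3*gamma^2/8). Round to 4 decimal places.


eta = (3/8) * gamma * Hb / (1 + 3*gamma^2/8)
Numerator = (3/8) * 1.12 * 1.27 = 0.533400
Denominator = 1 + 3*1.12^2/8 = 1 + 0.470400 = 1.470400
eta = 0.533400 / 1.470400
eta = 0.3628 m

0.3628


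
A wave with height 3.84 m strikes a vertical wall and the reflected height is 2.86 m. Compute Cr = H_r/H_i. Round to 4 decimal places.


Cr = H_r / H_i
Cr = 2.86 / 3.84
Cr = 0.7448

0.7448


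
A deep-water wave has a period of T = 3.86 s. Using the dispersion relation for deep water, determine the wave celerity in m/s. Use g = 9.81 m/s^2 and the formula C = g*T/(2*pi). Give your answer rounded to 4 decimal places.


We use the deep-water celerity formula:
C = g * T / (2 * pi)
C = 9.81 * 3.86 / (2 * 3.14159...)
C = 37.866600 / 6.283185
C = 6.0267 m/s

6.0267


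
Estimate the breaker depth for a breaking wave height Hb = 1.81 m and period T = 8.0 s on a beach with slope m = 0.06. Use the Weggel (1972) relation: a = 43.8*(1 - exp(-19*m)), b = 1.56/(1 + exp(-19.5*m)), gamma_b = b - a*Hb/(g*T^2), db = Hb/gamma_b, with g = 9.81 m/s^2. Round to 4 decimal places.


a = 43.8 * (1 - exp(-19 * m))
exp(-19 * 0.06) = exp(-1.1400) = 0.319819
a = 43.8 * (1 - 0.319819) = 29.791927
b = 1.56 / (1 + exp(-19.5 * m))
exp(-19.5 * 0.06) = exp(-1.1700) = 0.310367
b = 1.56 / (1 + 0.310367) = 1.190506
Hb / (g * T^2) = 1.81 / (9.81 * 8.0^2) = 1.81 / 627.8400 = 0.00288290
gamma_b = b - a * Hb/(g*T^2) = 1.190506 - 29.791927 * 0.00288290 = 1.104619
db = Hb / gamma_b = 1.81 / 1.104619
db = 1.6386 m

1.6386


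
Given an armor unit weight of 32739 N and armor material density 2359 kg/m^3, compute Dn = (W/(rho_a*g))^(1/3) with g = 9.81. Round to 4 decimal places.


V = W / (rho_a * g)
V = 32739 / (2359 * 9.81)
V = 32739 / 23141.79
V = 1.414713 m^3
Dn = V^(1/3) = 1.414713^(1/3)
Dn = 1.1226 m

1.1226


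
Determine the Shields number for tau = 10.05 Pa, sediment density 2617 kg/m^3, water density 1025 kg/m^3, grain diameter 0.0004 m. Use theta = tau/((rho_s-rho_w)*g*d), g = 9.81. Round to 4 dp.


theta = tau / ((rho_s - rho_w) * g * d)
rho_s - rho_w = 2617 - 1025 = 1592
Denominator = 1592 * 9.81 * 0.0004 = 6.247008
theta = 10.05 / 6.247008
theta = 1.6088

1.6088


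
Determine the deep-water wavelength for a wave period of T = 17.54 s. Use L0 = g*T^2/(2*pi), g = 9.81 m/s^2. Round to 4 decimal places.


L0 = g * T^2 / (2 * pi)
L0 = 9.81 * 17.54^2 / (2 * pi)
L0 = 9.81 * 307.6516 / 6.28319
L0 = 3018.0622 / 6.28319
L0 = 480.3395 m

480.3395


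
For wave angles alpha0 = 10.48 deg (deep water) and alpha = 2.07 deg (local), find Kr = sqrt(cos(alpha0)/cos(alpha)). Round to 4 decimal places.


Kr = sqrt(cos(alpha0) / cos(alpha))
cos(10.48) = 0.983318
cos(2.07) = 0.999347
Kr = sqrt(0.983318 / 0.999347)
Kr = sqrt(0.983961)
Kr = 0.9919

0.9919


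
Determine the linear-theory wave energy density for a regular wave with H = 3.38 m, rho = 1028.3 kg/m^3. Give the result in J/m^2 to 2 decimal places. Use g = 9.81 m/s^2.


E = (1/8) * rho * g * H^2
E = (1/8) * 1028.3 * 9.81 * 3.38^2
E = 0.125 * 1028.3 * 9.81 * 11.4244
E = 14405.63 J/m^2

14405.63


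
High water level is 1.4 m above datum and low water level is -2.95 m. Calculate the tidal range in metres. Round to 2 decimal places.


Tidal range = High water - Low water
Tidal range = 1.4 - (-2.95)
Tidal range = 4.35 m

4.35


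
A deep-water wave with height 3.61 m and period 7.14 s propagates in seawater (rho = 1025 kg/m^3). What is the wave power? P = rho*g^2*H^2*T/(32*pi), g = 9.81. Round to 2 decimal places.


P = rho * g^2 * H^2 * T / (32 * pi)
P = 1025 * 9.81^2 * 3.61^2 * 7.14 / (32 * pi)
P = 1025 * 96.2361 * 13.0321 * 7.14 / 100.53096
P = 91300.81 W/m

91300.81


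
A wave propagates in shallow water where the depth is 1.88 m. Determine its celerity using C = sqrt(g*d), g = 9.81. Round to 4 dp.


Using the shallow-water approximation:
C = sqrt(g * d) = sqrt(9.81 * 1.88)
C = sqrt(18.4428)
C = 4.2945 m/s

4.2945


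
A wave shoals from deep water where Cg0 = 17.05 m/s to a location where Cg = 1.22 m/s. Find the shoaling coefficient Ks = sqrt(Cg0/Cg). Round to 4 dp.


Ks = sqrt(Cg0 / Cg)
Ks = sqrt(17.05 / 1.22)
Ks = sqrt(13.9754)
Ks = 3.7384

3.7384


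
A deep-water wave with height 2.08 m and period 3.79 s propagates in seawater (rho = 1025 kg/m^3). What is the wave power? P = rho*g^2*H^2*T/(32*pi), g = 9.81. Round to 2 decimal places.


P = rho * g^2 * H^2 * T / (32 * pi)
P = 1025 * 9.81^2 * 2.08^2 * 3.79 / (32 * pi)
P = 1025 * 96.2361 * 4.3264 * 3.79 / 100.53096
P = 16088.96 W/m

16088.96


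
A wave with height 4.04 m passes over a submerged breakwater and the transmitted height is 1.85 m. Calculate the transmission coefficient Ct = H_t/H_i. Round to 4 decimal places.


Ct = H_t / H_i
Ct = 1.85 / 4.04
Ct = 0.4579

0.4579


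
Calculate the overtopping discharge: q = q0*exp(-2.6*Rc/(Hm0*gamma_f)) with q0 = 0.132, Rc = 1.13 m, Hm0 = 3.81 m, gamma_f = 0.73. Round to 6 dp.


q = q0 * exp(-2.6 * Rc / (Hm0 * gamma_f))
Exponent = -2.6 * 1.13 / (3.81 * 0.73)
= -2.6 * 1.13 / 2.7813
= -1.056341
exp(-1.056341) = 0.347726
q = 0.132 * 0.347726
q = 0.045900 m^3/s/m

0.045900


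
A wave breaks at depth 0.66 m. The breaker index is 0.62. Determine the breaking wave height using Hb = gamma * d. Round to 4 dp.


Hb = gamma * d
Hb = 0.62 * 0.66
Hb = 0.4092 m

0.4092


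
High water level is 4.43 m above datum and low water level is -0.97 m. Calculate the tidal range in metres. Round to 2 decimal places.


Tidal range = High water - Low water
Tidal range = 4.43 - (-0.97)
Tidal range = 5.40 m

5.40


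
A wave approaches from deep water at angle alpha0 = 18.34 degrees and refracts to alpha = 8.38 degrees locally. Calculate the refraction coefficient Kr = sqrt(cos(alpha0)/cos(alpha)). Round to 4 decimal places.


Kr = sqrt(cos(alpha0) / cos(alpha))
cos(18.34) = 0.949206
cos(8.38) = 0.989323
Kr = sqrt(0.949206 / 0.989323)
Kr = sqrt(0.959450)
Kr = 0.9795

0.9795


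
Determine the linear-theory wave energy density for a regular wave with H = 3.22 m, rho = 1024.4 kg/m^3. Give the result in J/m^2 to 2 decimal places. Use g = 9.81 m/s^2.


E = (1/8) * rho * g * H^2
E = (1/8) * 1024.4 * 9.81 * 3.22^2
E = 0.125 * 1024.4 * 9.81 * 10.3684
E = 13024.48 J/m^2

13024.48


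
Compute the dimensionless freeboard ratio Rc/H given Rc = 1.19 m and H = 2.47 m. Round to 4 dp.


Relative freeboard = Rc / H
= 1.19 / 2.47
= 0.4818

0.4818


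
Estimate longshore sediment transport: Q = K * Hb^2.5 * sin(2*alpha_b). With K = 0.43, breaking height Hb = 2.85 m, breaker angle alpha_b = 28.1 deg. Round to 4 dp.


Q = K * Hb^2.5 * sin(2 * alpha_b)
Hb^2.5 = 2.85^2.5 = 13.712358
sin(2 * 28.1) = sin(56.2) = 0.830984
Q = 0.43 * 13.712358 * 0.830984
Q = 4.8997 m^3/s

4.8997


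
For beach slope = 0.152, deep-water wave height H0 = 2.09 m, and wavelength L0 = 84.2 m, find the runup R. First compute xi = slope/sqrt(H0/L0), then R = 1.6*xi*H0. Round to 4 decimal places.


xi = slope / sqrt(H0/L0)
H0/L0 = 2.09/84.2 = 0.024822
sqrt(0.024822) = 0.157550
xi = 0.152 / 0.157550 = 0.964776
R = 1.6 * xi * H0 = 1.6 * 0.964776 * 2.09
R = 3.2262 m

3.2262


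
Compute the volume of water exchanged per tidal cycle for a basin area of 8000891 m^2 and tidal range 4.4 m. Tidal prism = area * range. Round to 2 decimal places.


Tidal prism = Area * Tidal range
P = 8000891 * 4.4
P = 35203920.40 m^3

35203920.40


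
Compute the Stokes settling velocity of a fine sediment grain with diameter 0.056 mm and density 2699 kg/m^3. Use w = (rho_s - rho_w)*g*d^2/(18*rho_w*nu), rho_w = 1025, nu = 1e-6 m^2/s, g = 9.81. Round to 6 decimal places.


w = (rho_s - rho_w) * g * d^2 / (18 * rho_w * nu)
d = 0.056 mm = 0.000056 m
rho_s - rho_w = 2699 - 1025 = 1674
Numerator = 1674 * 9.81 * (0.000056)^2 = 0.000051499204
Denominator = 18 * 1025 * 1e-6 = 0.018450
w = 0.002791 m/s

0.002791


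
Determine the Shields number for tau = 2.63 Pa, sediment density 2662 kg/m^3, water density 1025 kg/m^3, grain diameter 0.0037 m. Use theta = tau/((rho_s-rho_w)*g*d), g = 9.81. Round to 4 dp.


theta = tau / ((rho_s - rho_w) * g * d)
rho_s - rho_w = 2662 - 1025 = 1637
Denominator = 1637 * 9.81 * 0.0037 = 59.418189
theta = 2.63 / 59.418189
theta = 0.0443

0.0443


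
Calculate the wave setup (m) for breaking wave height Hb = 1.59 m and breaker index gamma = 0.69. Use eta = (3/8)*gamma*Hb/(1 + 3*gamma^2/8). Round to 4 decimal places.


eta = (3/8) * gamma * Hb / (1 + 3*gamma^2/8)
Numerator = (3/8) * 0.69 * 1.59 = 0.411413
Denominator = 1 + 3*0.69^2/8 = 1 + 0.178538 = 1.178538
eta = 0.411413 / 1.178538
eta = 0.3491 m

0.3491


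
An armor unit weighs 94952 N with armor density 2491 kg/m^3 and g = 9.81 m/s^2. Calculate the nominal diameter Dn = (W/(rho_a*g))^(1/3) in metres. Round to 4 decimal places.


V = W / (rho_a * g)
V = 94952 / (2491 * 9.81)
V = 94952 / 24436.71
V = 3.885629 m^3
Dn = V^(1/3) = 3.885629^(1/3)
Dn = 1.5721 m

1.5721


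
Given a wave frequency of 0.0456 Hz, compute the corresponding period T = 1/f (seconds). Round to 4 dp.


T = 1 / f
T = 1 / 0.0456
T = 21.9298 s

21.9298


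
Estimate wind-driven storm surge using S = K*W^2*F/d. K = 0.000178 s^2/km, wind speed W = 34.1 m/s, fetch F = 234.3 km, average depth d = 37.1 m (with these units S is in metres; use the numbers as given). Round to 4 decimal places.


S = K * W^2 * F / d
W^2 = 34.1^2 = 1162.81
S = 0.000178 * 1162.81 * 234.3 / 37.1
Numerator = 0.000178 * 1162.81 * 234.3 = 48.495456
S = 48.495456 / 37.1 = 1.3072 m

1.3072


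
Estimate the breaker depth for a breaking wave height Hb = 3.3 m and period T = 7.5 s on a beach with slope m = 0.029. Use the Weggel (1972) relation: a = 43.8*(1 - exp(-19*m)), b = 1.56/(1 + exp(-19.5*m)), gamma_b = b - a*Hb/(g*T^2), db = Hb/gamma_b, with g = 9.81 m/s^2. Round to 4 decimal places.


a = 43.8 * (1 - exp(-19 * m))
exp(-19 * 0.029) = exp(-0.5510) = 0.576373
a = 43.8 * (1 - 0.576373) = 18.554856
b = 1.56 / (1 + exp(-19.5 * m))
exp(-19.5 * 0.029) = exp(-0.5655) = 0.568076
b = 1.56 / (1 + 0.568076) = 0.994850
Hb / (g * T^2) = 3.3 / (9.81 * 7.5^2) = 3.3 / 551.8125 = 0.00598029
gamma_b = b - a * Hb/(g*T^2) = 0.994850 - 18.554856 * 0.00598029 = 0.883886
db = Hb / gamma_b = 3.3 / 0.883886
db = 3.7335 m

3.7335


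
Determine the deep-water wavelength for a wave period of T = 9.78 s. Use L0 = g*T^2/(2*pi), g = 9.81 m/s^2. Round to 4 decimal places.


L0 = g * T^2 / (2 * pi)
L0 = 9.81 * 9.78^2 / (2 * pi)
L0 = 9.81 * 95.6484 / 6.28319
L0 = 938.3108 / 6.28319
L0 = 149.3368 m

149.3368


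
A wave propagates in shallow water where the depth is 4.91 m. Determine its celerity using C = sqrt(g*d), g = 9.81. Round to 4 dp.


Using the shallow-water approximation:
C = sqrt(g * d) = sqrt(9.81 * 4.91)
C = sqrt(48.1671)
C = 6.9403 m/s

6.9403


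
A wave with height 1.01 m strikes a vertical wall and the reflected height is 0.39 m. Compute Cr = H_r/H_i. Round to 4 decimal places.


Cr = H_r / H_i
Cr = 0.39 / 1.01
Cr = 0.3861

0.3861
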